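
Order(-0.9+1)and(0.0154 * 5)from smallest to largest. (0.0154 * 5), (-0.9+1)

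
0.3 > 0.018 True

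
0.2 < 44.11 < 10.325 False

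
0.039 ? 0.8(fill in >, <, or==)<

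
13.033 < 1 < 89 False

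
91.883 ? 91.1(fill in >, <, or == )>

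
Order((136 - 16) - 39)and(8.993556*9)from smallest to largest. (8.993556*9), ((136 - 16) - 39)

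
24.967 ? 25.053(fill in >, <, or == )<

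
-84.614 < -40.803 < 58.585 True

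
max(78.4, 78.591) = 78.591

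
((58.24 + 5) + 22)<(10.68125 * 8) True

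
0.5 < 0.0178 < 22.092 False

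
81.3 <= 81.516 True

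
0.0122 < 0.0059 False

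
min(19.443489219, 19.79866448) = 19.443489219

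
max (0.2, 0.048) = 0.2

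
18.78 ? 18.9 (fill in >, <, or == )<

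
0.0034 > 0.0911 False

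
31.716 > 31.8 False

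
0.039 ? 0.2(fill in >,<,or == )<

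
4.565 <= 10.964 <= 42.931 True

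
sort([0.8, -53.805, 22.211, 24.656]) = [-53.805, 0.8, 22.211, 24.656]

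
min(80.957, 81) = 80.957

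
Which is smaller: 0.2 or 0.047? 0.047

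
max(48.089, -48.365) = 48.089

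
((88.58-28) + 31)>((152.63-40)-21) False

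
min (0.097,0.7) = 0.097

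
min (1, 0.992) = 0.992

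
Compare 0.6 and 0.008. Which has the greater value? 0.6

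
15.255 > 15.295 False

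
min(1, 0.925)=0.925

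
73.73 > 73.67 True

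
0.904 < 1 True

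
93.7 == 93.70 True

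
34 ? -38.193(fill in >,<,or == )>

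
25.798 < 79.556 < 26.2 False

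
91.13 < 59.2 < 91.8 False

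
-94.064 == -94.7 False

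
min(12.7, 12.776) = 12.7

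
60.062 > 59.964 True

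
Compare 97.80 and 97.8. They are equal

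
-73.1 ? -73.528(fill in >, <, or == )>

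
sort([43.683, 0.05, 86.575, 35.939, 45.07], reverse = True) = [86.575, 45.07, 43.683, 35.939, 0.05]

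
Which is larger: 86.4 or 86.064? 86.4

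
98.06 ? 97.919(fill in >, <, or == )>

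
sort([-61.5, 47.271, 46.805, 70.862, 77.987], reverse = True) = [77.987, 70.862, 47.271, 46.805, -61.5]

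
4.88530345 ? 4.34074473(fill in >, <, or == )>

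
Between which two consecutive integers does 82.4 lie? 82 and 83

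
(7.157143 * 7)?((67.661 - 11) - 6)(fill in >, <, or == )<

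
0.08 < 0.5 True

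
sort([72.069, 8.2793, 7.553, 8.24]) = [7.553, 8.24, 8.2793, 72.069]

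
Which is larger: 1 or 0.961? 1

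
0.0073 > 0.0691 False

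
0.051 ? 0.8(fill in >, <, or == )<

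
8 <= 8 True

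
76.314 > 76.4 False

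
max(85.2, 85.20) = 85.20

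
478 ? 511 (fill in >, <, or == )<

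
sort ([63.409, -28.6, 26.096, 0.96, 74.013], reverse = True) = [74.013, 63.409, 26.096, 0.96, -28.6]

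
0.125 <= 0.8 True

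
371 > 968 False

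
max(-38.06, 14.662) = 14.662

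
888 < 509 False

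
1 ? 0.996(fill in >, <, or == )>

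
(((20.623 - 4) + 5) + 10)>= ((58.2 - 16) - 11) True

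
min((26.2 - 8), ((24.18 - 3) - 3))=18.18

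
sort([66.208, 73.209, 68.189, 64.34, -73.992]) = [-73.992, 64.34, 66.208, 68.189, 73.209]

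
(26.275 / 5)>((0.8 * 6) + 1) False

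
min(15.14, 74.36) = 15.14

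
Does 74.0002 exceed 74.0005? No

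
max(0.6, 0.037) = 0.6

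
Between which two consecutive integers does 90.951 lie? 90 and 91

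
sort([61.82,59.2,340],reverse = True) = [340,61.82,59.2]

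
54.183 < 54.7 True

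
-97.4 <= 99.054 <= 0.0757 False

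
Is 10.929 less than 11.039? Yes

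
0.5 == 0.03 False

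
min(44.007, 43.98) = 43.98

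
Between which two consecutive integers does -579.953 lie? -580 and -579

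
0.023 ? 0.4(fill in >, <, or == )<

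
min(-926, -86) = -926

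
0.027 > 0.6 False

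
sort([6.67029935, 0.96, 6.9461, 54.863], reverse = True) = [54.863, 6.9461, 6.67029935, 0.96]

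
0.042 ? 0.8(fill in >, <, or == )<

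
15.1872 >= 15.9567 False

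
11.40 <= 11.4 True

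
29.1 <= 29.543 True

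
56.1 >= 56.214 False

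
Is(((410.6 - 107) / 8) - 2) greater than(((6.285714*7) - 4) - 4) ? No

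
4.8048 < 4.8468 True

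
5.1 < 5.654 True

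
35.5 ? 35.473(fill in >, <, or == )>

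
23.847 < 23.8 False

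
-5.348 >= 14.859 False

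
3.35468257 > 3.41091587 False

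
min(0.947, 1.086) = 0.947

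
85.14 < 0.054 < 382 False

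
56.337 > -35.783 True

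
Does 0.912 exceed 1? No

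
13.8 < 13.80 False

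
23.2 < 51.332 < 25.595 False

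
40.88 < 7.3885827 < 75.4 False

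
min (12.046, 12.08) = 12.046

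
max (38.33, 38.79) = 38.79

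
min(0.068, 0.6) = 0.068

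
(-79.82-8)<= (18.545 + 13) True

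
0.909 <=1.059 True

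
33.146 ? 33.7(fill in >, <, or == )<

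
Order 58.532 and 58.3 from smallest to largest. 58.3, 58.532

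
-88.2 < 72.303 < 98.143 True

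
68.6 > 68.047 True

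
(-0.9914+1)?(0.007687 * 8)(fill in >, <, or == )<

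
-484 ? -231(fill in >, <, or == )<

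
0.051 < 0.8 True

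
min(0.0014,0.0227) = 0.0014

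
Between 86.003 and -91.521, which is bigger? 86.003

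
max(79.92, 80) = 80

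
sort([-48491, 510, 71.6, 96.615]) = [-48491, 71.6, 96.615, 510]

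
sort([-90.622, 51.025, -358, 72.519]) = [-358, -90.622, 51.025, 72.519]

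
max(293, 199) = 293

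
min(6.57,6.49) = 6.49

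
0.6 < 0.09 False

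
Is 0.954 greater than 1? No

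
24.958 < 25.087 True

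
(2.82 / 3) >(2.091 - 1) False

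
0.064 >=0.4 False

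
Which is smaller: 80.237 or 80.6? 80.237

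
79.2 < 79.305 True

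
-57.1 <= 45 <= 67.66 True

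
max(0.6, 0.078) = 0.6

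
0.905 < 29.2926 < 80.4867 True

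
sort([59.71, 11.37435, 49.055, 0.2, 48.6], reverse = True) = [59.71, 49.055, 48.6, 11.37435, 0.2]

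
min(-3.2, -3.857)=-3.857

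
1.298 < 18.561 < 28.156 True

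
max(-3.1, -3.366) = -3.1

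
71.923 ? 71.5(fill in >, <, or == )>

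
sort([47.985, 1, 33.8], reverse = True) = [47.985, 33.8, 1]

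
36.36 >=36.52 False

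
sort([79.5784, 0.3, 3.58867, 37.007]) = [0.3, 3.58867, 37.007, 79.5784]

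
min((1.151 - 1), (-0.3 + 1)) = 0.151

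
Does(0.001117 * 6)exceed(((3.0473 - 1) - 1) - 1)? No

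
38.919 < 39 True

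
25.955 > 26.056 False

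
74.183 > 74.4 False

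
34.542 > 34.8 False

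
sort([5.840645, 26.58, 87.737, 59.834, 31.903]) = [5.840645, 26.58, 31.903, 59.834, 87.737]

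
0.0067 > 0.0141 False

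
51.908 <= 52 True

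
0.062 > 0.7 False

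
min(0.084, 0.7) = 0.084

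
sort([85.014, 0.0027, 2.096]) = [0.0027, 2.096, 85.014]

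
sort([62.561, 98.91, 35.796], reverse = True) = [98.91, 62.561, 35.796]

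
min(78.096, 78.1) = 78.096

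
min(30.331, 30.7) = 30.331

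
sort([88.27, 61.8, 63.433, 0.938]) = [0.938, 61.8, 63.433, 88.27]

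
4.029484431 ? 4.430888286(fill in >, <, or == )<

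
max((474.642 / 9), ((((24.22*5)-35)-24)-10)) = 52.738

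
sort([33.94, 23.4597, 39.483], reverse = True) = [39.483, 33.94, 23.4597]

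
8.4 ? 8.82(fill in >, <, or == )<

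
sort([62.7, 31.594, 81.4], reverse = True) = [81.4, 62.7, 31.594]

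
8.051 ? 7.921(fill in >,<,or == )>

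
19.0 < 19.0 False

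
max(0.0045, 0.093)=0.093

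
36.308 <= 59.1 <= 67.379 True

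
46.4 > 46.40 False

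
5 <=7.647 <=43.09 True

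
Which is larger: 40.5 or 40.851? 40.851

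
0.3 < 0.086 False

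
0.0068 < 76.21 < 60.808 False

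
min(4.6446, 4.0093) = 4.0093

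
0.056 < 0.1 True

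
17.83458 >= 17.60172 True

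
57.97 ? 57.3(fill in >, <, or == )>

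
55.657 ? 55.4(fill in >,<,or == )>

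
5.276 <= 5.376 True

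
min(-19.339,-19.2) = -19.339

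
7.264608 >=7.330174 False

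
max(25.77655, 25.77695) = 25.77695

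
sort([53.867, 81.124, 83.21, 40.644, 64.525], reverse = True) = [83.21, 81.124, 64.525, 53.867, 40.644]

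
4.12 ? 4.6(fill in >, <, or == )<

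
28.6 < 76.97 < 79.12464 True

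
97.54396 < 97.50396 False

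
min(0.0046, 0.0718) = 0.0046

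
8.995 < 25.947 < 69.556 True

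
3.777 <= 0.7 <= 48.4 False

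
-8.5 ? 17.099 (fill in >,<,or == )<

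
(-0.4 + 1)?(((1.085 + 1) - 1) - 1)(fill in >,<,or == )>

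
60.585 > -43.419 True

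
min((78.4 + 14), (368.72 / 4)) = 92.18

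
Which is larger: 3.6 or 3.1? 3.6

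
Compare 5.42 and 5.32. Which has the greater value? 5.42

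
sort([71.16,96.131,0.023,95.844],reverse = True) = [96.131,95.844,71.16,0.023]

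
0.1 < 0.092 False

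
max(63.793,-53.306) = 63.793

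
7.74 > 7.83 False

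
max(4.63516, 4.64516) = 4.64516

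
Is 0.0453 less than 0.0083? No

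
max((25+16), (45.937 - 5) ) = 41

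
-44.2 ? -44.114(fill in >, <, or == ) <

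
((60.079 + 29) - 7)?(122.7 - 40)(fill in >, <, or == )<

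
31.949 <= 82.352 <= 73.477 False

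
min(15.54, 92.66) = 15.54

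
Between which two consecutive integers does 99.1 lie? 99 and 100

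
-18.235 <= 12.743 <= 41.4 True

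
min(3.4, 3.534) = 3.4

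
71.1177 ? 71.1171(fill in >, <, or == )>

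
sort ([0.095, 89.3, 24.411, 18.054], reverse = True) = [89.3, 24.411, 18.054, 0.095]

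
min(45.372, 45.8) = 45.372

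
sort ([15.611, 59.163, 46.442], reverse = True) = [59.163, 46.442, 15.611]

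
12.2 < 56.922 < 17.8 False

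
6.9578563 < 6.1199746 False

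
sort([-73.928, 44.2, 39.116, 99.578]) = [-73.928, 39.116, 44.2, 99.578]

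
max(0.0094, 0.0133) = 0.0133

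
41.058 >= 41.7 False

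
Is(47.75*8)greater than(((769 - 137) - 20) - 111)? No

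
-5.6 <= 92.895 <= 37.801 False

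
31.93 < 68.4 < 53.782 False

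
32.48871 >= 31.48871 True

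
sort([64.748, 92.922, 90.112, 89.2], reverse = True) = [92.922, 90.112, 89.2, 64.748]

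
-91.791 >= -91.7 False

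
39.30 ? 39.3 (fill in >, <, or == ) ==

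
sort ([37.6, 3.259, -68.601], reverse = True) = [37.6, 3.259, -68.601]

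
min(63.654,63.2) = 63.2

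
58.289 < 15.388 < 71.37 False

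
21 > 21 False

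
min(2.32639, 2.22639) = 2.22639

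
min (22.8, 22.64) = 22.64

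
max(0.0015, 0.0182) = 0.0182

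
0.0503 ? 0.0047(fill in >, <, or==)>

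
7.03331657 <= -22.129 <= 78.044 False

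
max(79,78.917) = 79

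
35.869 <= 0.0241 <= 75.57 False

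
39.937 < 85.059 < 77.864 False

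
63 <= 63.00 True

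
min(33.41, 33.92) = 33.41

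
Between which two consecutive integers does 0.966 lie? 0 and 1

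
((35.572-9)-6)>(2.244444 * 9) True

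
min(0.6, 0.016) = 0.016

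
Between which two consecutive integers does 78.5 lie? 78 and 79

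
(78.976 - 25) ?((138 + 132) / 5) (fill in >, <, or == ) <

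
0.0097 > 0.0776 False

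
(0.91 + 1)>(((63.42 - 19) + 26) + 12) False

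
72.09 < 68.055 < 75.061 False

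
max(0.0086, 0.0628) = 0.0628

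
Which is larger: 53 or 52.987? 53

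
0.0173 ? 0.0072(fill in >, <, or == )>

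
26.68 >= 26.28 True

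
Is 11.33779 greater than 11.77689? No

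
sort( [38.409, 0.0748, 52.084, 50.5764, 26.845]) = [0.0748, 26.845, 38.409, 50.5764, 52.084]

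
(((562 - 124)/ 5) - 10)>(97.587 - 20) True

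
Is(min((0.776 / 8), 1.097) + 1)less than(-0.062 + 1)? No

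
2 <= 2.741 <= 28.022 True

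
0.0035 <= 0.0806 True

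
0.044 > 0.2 False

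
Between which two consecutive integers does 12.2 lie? 12 and 13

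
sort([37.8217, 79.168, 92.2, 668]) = [37.8217, 79.168, 92.2, 668]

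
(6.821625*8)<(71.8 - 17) True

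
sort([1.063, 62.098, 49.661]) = [1.063, 49.661, 62.098]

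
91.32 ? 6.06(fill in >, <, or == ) >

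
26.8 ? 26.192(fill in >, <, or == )>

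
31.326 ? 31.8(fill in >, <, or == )<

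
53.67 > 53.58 True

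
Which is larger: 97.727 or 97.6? 97.727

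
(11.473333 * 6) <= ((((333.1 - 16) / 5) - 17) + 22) False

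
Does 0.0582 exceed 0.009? Yes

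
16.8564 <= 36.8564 True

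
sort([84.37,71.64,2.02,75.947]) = [2.02,71.64,75.947,84.37]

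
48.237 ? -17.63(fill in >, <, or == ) >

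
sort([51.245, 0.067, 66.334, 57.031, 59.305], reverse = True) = [66.334, 59.305, 57.031, 51.245, 0.067]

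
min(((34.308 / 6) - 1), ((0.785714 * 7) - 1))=4.499998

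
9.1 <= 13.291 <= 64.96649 True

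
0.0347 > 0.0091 True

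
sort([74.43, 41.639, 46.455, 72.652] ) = [41.639, 46.455, 72.652, 74.43]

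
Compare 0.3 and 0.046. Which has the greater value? 0.3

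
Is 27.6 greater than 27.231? Yes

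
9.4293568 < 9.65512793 True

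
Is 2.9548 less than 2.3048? No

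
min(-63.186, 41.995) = -63.186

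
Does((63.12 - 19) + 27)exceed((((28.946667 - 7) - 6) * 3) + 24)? No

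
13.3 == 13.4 False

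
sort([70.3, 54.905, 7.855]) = [7.855, 54.905, 70.3]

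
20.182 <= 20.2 True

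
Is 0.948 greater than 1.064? No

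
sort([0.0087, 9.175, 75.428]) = [0.0087, 9.175, 75.428]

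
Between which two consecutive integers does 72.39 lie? 72 and 73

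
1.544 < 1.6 True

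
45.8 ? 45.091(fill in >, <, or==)>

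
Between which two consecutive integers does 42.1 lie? 42 and 43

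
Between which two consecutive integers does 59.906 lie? 59 and 60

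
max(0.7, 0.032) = 0.7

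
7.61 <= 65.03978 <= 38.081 False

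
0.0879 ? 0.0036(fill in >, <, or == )>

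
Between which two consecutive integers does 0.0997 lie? 0 and 1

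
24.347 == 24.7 False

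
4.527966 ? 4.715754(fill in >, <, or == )<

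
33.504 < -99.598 False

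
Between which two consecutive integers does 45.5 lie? 45 and 46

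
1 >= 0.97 True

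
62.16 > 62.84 False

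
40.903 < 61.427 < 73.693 True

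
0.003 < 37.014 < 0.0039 False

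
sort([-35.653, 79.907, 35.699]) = [-35.653, 35.699, 79.907]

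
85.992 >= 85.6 True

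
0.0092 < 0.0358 True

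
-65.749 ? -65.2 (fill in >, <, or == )<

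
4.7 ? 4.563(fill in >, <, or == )>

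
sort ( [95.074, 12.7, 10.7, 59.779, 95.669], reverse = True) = [95.669, 95.074, 59.779, 12.7, 10.7]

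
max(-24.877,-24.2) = -24.2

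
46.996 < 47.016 True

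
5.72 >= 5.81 False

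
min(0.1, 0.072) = 0.072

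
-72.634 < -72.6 True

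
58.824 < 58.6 False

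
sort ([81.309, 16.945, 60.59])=[16.945, 60.59, 81.309]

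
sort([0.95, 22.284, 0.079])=[0.079, 0.95, 22.284]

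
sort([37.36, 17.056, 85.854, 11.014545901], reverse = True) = [85.854, 37.36, 17.056, 11.014545901]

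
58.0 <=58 True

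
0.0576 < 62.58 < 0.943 False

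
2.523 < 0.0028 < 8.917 False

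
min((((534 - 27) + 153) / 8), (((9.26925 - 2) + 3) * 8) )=82.154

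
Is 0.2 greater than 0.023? Yes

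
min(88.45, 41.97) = 41.97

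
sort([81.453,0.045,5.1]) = [0.045,5.1,81.453]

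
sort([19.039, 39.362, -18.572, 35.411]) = [-18.572, 19.039, 35.411, 39.362]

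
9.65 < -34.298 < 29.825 False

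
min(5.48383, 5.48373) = 5.48373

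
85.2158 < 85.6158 True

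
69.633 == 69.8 False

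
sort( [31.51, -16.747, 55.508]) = [-16.747, 31.51, 55.508]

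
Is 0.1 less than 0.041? No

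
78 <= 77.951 False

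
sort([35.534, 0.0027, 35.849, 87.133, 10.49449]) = [0.0027, 10.49449, 35.534, 35.849, 87.133]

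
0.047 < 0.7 True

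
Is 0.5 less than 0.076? No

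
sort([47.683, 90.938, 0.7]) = [0.7, 47.683, 90.938]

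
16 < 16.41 True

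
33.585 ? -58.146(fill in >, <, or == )>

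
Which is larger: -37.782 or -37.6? -37.6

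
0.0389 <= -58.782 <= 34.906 False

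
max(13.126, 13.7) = 13.7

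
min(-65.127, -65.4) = -65.4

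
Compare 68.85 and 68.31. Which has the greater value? 68.85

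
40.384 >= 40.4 False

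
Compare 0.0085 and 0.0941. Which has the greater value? 0.0941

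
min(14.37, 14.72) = 14.37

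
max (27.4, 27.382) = 27.4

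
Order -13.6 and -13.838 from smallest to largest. -13.838, -13.6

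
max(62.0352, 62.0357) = 62.0357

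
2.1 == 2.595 False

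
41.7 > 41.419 True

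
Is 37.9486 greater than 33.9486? Yes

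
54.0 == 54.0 True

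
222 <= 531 True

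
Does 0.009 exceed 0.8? No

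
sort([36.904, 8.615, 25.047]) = [8.615, 25.047, 36.904]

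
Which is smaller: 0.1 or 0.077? 0.077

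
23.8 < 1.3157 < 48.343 False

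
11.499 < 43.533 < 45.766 True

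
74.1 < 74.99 True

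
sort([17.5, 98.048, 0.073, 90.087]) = [0.073, 17.5, 90.087, 98.048]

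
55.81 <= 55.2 False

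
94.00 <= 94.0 True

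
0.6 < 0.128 False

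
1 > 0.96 True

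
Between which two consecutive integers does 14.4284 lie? 14 and 15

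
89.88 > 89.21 True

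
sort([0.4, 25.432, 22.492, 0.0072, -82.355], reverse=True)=[25.432, 22.492, 0.4, 0.0072, -82.355]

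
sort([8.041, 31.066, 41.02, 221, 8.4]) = [8.041, 8.4, 31.066, 41.02, 221]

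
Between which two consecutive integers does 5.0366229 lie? 5 and 6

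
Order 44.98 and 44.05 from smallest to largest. 44.05, 44.98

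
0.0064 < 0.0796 True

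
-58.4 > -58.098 False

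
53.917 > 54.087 False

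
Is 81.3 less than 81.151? No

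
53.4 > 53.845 False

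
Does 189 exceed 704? No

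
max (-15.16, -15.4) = -15.16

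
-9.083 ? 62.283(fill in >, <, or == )<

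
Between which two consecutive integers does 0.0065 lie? 0 and 1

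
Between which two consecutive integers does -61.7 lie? -62 and -61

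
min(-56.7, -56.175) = -56.7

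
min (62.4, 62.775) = 62.4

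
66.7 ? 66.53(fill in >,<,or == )>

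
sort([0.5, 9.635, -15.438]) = [-15.438, 0.5, 9.635]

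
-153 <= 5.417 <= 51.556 True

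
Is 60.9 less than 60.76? No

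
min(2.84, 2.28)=2.28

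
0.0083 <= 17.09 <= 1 False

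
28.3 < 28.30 False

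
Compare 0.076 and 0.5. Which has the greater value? 0.5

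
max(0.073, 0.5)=0.5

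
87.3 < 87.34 True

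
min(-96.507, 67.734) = -96.507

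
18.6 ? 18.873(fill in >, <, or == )<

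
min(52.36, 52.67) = 52.36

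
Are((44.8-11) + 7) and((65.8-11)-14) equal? Yes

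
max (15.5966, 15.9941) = 15.9941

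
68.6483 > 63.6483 True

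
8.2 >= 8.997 False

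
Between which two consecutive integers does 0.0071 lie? 0 and 1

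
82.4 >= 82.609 False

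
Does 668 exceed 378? Yes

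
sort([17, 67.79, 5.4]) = [5.4, 17, 67.79]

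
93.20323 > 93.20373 False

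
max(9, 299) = 299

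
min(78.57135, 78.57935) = 78.57135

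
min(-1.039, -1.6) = -1.6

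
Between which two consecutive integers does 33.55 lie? 33 and 34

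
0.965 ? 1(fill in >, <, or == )<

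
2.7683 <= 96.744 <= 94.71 False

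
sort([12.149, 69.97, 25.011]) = [12.149, 25.011, 69.97]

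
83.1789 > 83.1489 True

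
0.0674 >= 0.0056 True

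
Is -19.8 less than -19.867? No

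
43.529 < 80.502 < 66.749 False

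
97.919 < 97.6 False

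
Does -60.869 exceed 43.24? No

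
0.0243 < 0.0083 False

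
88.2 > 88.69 False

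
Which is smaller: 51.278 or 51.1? 51.1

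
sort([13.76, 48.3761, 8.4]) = [8.4, 13.76, 48.3761]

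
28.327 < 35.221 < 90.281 True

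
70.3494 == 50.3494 False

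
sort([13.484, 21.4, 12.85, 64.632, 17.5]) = [12.85, 13.484, 17.5, 21.4, 64.632]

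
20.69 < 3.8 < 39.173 False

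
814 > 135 True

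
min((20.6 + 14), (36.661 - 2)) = 34.6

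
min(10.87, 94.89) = 10.87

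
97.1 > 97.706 False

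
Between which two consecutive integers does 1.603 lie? 1 and 2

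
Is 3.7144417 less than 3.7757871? Yes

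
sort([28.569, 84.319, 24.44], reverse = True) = [84.319, 28.569, 24.44]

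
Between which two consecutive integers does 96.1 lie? 96 and 97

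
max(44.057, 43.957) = 44.057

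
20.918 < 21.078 True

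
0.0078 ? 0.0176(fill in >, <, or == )<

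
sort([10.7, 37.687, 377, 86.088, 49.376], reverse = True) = [377, 86.088, 49.376, 37.687, 10.7]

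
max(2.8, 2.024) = 2.8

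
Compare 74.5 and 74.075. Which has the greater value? 74.5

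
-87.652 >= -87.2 False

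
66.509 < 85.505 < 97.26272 True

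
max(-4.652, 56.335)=56.335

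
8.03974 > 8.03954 True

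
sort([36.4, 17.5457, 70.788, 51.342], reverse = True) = [70.788, 51.342, 36.4, 17.5457]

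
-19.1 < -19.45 False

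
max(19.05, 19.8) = 19.8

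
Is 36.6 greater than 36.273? Yes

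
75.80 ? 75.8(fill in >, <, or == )==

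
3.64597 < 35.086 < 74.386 True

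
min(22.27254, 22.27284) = 22.27254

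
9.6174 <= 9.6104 False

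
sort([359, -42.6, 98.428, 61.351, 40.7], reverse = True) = [359, 98.428, 61.351, 40.7, -42.6]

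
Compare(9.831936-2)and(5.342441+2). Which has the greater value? (9.831936-2)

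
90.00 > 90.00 False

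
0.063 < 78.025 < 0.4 False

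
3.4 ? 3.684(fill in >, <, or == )<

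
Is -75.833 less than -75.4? Yes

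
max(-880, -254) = -254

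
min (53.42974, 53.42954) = 53.42954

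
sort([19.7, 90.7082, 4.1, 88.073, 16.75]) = [4.1, 16.75, 19.7, 88.073, 90.7082]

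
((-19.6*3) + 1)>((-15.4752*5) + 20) False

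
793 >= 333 True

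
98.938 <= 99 True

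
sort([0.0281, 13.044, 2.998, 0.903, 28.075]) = [0.0281, 0.903, 2.998, 13.044, 28.075]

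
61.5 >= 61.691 False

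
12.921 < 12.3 False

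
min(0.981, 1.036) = 0.981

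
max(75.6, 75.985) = 75.985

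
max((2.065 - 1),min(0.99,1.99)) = 1.065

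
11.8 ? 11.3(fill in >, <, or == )>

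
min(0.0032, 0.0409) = 0.0032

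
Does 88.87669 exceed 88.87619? Yes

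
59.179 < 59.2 True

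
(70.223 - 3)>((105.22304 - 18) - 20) False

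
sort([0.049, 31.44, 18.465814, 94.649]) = [0.049, 18.465814, 31.44, 94.649]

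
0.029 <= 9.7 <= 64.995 True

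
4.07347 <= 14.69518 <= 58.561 True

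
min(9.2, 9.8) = 9.2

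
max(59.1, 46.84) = 59.1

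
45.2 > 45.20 False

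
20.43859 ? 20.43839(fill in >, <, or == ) >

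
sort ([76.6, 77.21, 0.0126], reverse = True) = [77.21, 76.6, 0.0126]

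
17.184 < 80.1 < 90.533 True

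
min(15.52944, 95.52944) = 15.52944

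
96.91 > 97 False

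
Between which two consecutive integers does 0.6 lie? 0 and 1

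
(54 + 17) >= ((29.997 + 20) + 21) True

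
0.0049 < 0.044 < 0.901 True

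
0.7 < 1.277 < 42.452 True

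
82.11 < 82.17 True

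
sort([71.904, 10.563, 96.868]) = [10.563, 71.904, 96.868]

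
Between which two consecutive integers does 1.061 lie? 1 and 2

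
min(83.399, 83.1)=83.1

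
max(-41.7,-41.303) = -41.303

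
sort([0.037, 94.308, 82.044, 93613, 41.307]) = [0.037, 41.307, 82.044, 94.308, 93613]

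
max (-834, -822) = -822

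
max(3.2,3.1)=3.2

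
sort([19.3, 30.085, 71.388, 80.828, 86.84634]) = [19.3, 30.085, 71.388, 80.828, 86.84634]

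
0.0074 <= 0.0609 True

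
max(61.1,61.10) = 61.10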